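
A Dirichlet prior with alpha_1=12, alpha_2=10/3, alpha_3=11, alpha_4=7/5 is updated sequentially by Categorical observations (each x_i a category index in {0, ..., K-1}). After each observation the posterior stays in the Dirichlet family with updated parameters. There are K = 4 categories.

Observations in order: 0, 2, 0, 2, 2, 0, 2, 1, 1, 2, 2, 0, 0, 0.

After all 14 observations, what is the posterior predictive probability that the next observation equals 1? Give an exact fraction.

obs 1: x=0 → posterior Dirichlet(13, 10/3, 11, 7/5)
obs 2: x=2 → posterior Dirichlet(13, 10/3, 12, 7/5)
obs 3: x=0 → posterior Dirichlet(14, 10/3, 12, 7/5)
obs 4: x=2 → posterior Dirichlet(14, 10/3, 13, 7/5)
obs 5: x=2 → posterior Dirichlet(14, 10/3, 14, 7/5)
obs 6: x=0 → posterior Dirichlet(15, 10/3, 14, 7/5)
obs 7: x=2 → posterior Dirichlet(15, 10/3, 15, 7/5)
obs 8: x=1 → posterior Dirichlet(15, 13/3, 15, 7/5)
obs 9: x=1 → posterior Dirichlet(15, 16/3, 15, 7/5)
obs 10: x=2 → posterior Dirichlet(15, 16/3, 16, 7/5)
obs 11: x=2 → posterior Dirichlet(15, 16/3, 17, 7/5)
obs 12: x=0 → posterior Dirichlet(16, 16/3, 17, 7/5)
obs 13: x=0 → posterior Dirichlet(17, 16/3, 17, 7/5)
obs 14: x=0 → posterior Dirichlet(18, 16/3, 17, 7/5)

40/313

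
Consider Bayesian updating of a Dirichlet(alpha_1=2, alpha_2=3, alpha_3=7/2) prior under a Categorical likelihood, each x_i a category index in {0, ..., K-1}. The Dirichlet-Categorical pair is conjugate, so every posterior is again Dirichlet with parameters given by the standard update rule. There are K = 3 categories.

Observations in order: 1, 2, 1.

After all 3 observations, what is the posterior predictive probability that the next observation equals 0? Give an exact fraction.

4/23

obs 1: x=1 → posterior Dirichlet(2, 4, 7/2)
obs 2: x=2 → posterior Dirichlet(2, 4, 9/2)
obs 3: x=1 → posterior Dirichlet(2, 5, 9/2)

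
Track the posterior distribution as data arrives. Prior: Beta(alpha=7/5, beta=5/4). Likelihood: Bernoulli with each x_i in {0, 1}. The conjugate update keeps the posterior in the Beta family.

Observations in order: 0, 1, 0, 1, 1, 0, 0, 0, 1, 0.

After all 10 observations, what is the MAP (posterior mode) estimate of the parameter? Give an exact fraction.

88/213

obs 1: x=0 → posterior Beta(7/5, 9/4)
obs 2: x=1 → posterior Beta(12/5, 9/4)
obs 3: x=0 → posterior Beta(12/5, 13/4)
obs 4: x=1 → posterior Beta(17/5, 13/4)
obs 5: x=1 → posterior Beta(22/5, 13/4)
obs 6: x=0 → posterior Beta(22/5, 17/4)
obs 7: x=0 → posterior Beta(22/5, 21/4)
obs 8: x=0 → posterior Beta(22/5, 25/4)
obs 9: x=1 → posterior Beta(27/5, 25/4)
obs 10: x=0 → posterior Beta(27/5, 29/4)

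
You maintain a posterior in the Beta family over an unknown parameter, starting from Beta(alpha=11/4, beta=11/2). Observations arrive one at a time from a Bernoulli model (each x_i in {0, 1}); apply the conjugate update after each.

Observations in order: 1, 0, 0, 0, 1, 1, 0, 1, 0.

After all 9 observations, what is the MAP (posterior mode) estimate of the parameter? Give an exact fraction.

23/61

obs 1: x=1 → posterior Beta(15/4, 11/2)
obs 2: x=0 → posterior Beta(15/4, 13/2)
obs 3: x=0 → posterior Beta(15/4, 15/2)
obs 4: x=0 → posterior Beta(15/4, 17/2)
obs 5: x=1 → posterior Beta(19/4, 17/2)
obs 6: x=1 → posterior Beta(23/4, 17/2)
obs 7: x=0 → posterior Beta(23/4, 19/2)
obs 8: x=1 → posterior Beta(27/4, 19/2)
obs 9: x=0 → posterior Beta(27/4, 21/2)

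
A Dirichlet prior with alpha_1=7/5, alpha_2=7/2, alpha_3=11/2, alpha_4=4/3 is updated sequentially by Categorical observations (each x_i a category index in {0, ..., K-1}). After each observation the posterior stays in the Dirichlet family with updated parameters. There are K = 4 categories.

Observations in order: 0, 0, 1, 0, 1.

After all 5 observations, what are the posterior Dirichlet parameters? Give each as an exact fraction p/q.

alpha_1=22/5, alpha_2=11/2, alpha_3=11/2, alpha_4=4/3

obs 1: x=0 → posterior Dirichlet(12/5, 7/2, 11/2, 4/3)
obs 2: x=0 → posterior Dirichlet(17/5, 7/2, 11/2, 4/3)
obs 3: x=1 → posterior Dirichlet(17/5, 9/2, 11/2, 4/3)
obs 4: x=0 → posterior Dirichlet(22/5, 9/2, 11/2, 4/3)
obs 5: x=1 → posterior Dirichlet(22/5, 11/2, 11/2, 4/3)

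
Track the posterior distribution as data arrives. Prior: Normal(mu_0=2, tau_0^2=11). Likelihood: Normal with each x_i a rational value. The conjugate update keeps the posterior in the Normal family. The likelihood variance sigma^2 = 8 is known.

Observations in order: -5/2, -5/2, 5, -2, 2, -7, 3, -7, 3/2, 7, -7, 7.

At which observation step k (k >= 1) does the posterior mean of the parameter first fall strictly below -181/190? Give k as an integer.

obs 1: x=-5/2 → posterior Normal(-23/38, 88/19)
obs 2: x=-5/2 → posterior Normal(-13/10, 44/15)
obs 3: x=5 → posterior Normal(16/41, 88/41)
obs 4: x=-2 → posterior Normal(-3/26, 22/13)
obs 5: x=2 → posterior Normal(16/63, 88/63)
obs 6: x=-7 → posterior Normal(-61/74, 44/37)
obs 7: x=3 → posterior Normal(-28/85, 88/85)
obs 8: x=-7 → posterior Normal(-35/32, 11/12)
obs 9: x=3/2 → posterior Normal(-177/214, 88/107)
obs 10: x=7 → posterior Normal(-23/236, 44/59)
obs 11: x=-7 → posterior Normal(-59/86, 88/129)
obs 12: x=7 → posterior Normal(-23/280, 22/35)

k = 2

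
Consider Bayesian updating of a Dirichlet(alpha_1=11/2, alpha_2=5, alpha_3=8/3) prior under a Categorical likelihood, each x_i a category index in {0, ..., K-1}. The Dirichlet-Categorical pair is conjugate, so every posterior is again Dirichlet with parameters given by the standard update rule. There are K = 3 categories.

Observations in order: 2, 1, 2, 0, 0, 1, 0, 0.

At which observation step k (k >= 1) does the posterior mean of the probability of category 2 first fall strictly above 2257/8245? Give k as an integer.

obs 1: x=2 → posterior Dirichlet(11/2, 5, 11/3)
obs 2: x=1 → posterior Dirichlet(11/2, 6, 11/3)
obs 3: x=2 → posterior Dirichlet(11/2, 6, 14/3)
obs 4: x=0 → posterior Dirichlet(13/2, 6, 14/3)
obs 5: x=0 → posterior Dirichlet(15/2, 6, 14/3)
obs 6: x=1 → posterior Dirichlet(15/2, 7, 14/3)
obs 7: x=0 → posterior Dirichlet(17/2, 7, 14/3)
obs 8: x=0 → posterior Dirichlet(19/2, 7, 14/3)

k = 3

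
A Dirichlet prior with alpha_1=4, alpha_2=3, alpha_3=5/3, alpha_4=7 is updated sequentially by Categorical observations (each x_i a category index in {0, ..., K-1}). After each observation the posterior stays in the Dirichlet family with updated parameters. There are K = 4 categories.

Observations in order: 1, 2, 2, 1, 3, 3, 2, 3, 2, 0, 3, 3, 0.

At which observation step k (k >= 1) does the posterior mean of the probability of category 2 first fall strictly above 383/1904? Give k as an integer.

k = 7

obs 1: x=1 → posterior Dirichlet(4, 4, 5/3, 7)
obs 2: x=2 → posterior Dirichlet(4, 4, 8/3, 7)
obs 3: x=2 → posterior Dirichlet(4, 4, 11/3, 7)
obs 4: x=1 → posterior Dirichlet(4, 5, 11/3, 7)
obs 5: x=3 → posterior Dirichlet(4, 5, 11/3, 8)
obs 6: x=3 → posterior Dirichlet(4, 5, 11/3, 9)
obs 7: x=2 → posterior Dirichlet(4, 5, 14/3, 9)
obs 8: x=3 → posterior Dirichlet(4, 5, 14/3, 10)
obs 9: x=2 → posterior Dirichlet(4, 5, 17/3, 10)
obs 10: x=0 → posterior Dirichlet(5, 5, 17/3, 10)
obs 11: x=3 → posterior Dirichlet(5, 5, 17/3, 11)
obs 12: x=3 → posterior Dirichlet(5, 5, 17/3, 12)
obs 13: x=0 → posterior Dirichlet(6, 5, 17/3, 12)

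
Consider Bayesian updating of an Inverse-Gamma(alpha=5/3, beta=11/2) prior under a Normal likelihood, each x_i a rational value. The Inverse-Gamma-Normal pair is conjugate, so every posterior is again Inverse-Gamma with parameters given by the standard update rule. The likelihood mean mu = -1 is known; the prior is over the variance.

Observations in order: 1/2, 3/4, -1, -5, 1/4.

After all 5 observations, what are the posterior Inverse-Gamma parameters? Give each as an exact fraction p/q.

obs 1: x=1/2 → posterior Inverse-Gamma(13/6, 53/8)
obs 2: x=3/4 → posterior Inverse-Gamma(8/3, 261/32)
obs 3: x=-1 → posterior Inverse-Gamma(19/6, 261/32)
obs 4: x=-5 → posterior Inverse-Gamma(11/3, 517/32)
obs 5: x=1/4 → posterior Inverse-Gamma(25/6, 271/16)

alpha=25/6, beta=271/16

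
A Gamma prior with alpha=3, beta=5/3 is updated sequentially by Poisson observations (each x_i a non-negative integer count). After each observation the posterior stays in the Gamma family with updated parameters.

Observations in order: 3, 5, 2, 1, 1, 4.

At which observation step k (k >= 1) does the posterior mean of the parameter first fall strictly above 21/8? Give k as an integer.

k = 2

obs 1: x=3 → posterior Gamma(6, 8/3)
obs 2: x=5 → posterior Gamma(11, 11/3)
obs 3: x=2 → posterior Gamma(13, 14/3)
obs 4: x=1 → posterior Gamma(14, 17/3)
obs 5: x=1 → posterior Gamma(15, 20/3)
obs 6: x=4 → posterior Gamma(19, 23/3)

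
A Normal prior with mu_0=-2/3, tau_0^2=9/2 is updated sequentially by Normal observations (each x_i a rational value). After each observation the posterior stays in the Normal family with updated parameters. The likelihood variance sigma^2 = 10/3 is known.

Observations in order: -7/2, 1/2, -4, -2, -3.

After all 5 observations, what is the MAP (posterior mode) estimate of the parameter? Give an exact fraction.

obs 1: x=-7/2 → posterior Normal(-647/282, 90/47)
obs 2: x=1/2 → posterior Normal(-283/222, 45/37)
obs 3: x=-4 → posterior Normal(-607/303, 90/101)
obs 4: x=-2 → posterior Normal(-769/384, 45/64)
obs 5: x=-3 → posterior Normal(-1012/465, 18/31)

-1012/465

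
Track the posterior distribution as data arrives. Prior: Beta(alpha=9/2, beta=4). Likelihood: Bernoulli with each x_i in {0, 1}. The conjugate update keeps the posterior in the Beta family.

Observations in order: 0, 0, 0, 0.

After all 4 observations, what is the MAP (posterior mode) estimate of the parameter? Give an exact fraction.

obs 1: x=0 → posterior Beta(9/2, 5)
obs 2: x=0 → posterior Beta(9/2, 6)
obs 3: x=0 → posterior Beta(9/2, 7)
obs 4: x=0 → posterior Beta(9/2, 8)

1/3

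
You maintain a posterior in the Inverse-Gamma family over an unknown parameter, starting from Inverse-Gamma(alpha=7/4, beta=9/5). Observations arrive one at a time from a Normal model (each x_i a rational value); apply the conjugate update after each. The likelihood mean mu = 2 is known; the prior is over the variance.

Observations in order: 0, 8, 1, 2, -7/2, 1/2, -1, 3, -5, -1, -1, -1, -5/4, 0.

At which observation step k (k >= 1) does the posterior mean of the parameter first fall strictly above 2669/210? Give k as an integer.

obs 1: x=0 → posterior Inverse-Gamma(9/4, 19/5)
obs 2: x=8 → posterior Inverse-Gamma(11/4, 109/5)
obs 3: x=1 → posterior Inverse-Gamma(13/4, 223/10)
obs 4: x=2 → posterior Inverse-Gamma(15/4, 223/10)
obs 5: x=-7/2 → posterior Inverse-Gamma(17/4, 1497/40)
obs 6: x=1/2 → posterior Inverse-Gamma(19/4, 771/20)
obs 7: x=-1 → posterior Inverse-Gamma(21/4, 861/20)
obs 8: x=3 → posterior Inverse-Gamma(23/4, 871/20)
obs 9: x=-5 → posterior Inverse-Gamma(25/4, 1361/20)
obs 10: x=-1 → posterior Inverse-Gamma(27/4, 1451/20)
obs 11: x=-1 → posterior Inverse-Gamma(29/4, 1541/20)
obs 12: x=-1 → posterior Inverse-Gamma(31/4, 1631/20)
obs 13: x=-5/4 → posterior Inverse-Gamma(33/4, 13893/160)
obs 14: x=0 → posterior Inverse-Gamma(35/4, 14213/160)

k = 9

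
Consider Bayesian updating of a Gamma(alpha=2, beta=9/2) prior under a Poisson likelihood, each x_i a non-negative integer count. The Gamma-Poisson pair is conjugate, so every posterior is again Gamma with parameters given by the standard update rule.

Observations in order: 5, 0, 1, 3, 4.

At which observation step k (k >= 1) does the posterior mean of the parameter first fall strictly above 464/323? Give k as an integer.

obs 1: x=5 → posterior Gamma(7, 11/2)
obs 2: x=0 → posterior Gamma(7, 13/2)
obs 3: x=1 → posterior Gamma(8, 15/2)
obs 4: x=3 → posterior Gamma(11, 17/2)
obs 5: x=4 → posterior Gamma(15, 19/2)

k = 5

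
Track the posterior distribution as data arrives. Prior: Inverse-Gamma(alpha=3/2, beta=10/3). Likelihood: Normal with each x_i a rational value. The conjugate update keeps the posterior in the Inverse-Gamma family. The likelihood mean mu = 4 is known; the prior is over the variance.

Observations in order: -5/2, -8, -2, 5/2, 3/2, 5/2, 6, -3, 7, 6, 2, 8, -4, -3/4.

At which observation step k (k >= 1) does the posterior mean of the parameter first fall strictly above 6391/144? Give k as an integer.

k = 2

obs 1: x=-5/2 → posterior Inverse-Gamma(2, 587/24)
obs 2: x=-8 → posterior Inverse-Gamma(5/2, 2315/24)
obs 3: x=-2 → posterior Inverse-Gamma(3, 2747/24)
obs 4: x=5/2 → posterior Inverse-Gamma(7/2, 1387/12)
obs 5: x=3/2 → posterior Inverse-Gamma(4, 2849/24)
obs 6: x=5/2 → posterior Inverse-Gamma(9/2, 719/6)
obs 7: x=6 → posterior Inverse-Gamma(5, 731/6)
obs 8: x=-3 → posterior Inverse-Gamma(11/2, 439/3)
obs 9: x=7 → posterior Inverse-Gamma(6, 905/6)
obs 10: x=6 → posterior Inverse-Gamma(13/2, 917/6)
obs 11: x=2 → posterior Inverse-Gamma(7, 929/6)
obs 12: x=8 → posterior Inverse-Gamma(15/2, 977/6)
obs 13: x=-4 → posterior Inverse-Gamma(8, 1169/6)
obs 14: x=-3/4 → posterior Inverse-Gamma(17/2, 19787/96)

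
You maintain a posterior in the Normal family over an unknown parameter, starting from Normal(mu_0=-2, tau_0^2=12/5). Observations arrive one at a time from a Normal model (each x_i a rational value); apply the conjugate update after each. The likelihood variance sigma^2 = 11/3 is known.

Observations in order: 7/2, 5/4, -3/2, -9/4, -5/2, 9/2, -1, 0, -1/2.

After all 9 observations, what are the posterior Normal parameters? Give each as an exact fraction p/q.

obs 1: x=7/2 → posterior Normal(16/91, 132/91)
obs 2: x=5/4 → posterior Normal(61/127, 132/127)
obs 3: x=-3/2 → posterior Normal(7/163, 132/163)
obs 4: x=-9/4 → posterior Normal(-74/199, 132/199)
obs 5: x=-5/2 → posterior Normal(-164/235, 132/235)
obs 6: x=9/2 → posterior Normal(-2/271, 132/271)
obs 7: x=-1 → posterior Normal(-38/307, 132/307)
obs 8: x=0 → posterior Normal(-38/343, 132/343)
obs 9: x=-1/2 → posterior Normal(-56/379, 132/379)

mu_0=-56/379, tau_0^2=132/379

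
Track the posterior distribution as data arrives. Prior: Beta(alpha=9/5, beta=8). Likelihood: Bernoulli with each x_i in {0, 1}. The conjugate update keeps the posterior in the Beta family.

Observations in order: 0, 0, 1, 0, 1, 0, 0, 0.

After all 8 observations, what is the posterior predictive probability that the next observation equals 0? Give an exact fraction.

obs 1: x=0 → posterior Beta(9/5, 9)
obs 2: x=0 → posterior Beta(9/5, 10)
obs 3: x=1 → posterior Beta(14/5, 10)
obs 4: x=0 → posterior Beta(14/5, 11)
obs 5: x=1 → posterior Beta(19/5, 11)
obs 6: x=0 → posterior Beta(19/5, 12)
obs 7: x=0 → posterior Beta(19/5, 13)
obs 8: x=0 → posterior Beta(19/5, 14)

70/89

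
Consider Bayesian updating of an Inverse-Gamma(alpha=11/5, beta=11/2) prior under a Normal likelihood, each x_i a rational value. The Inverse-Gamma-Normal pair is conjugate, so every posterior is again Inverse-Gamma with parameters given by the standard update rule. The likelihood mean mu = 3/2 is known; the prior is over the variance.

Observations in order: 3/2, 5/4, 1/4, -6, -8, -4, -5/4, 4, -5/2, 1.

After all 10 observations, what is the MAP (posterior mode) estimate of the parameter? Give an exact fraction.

obs 1: x=3/2 → posterior Inverse-Gamma(27/10, 11/2)
obs 2: x=5/4 → posterior Inverse-Gamma(16/5, 177/32)
obs 3: x=1/4 → posterior Inverse-Gamma(37/10, 101/16)
obs 4: x=-6 → posterior Inverse-Gamma(21/5, 551/16)
obs 5: x=-8 → posterior Inverse-Gamma(47/10, 1273/16)
obs 6: x=-4 → posterior Inverse-Gamma(26/5, 1515/16)
obs 7: x=-5/4 → posterior Inverse-Gamma(57/10, 3151/32)
obs 8: x=4 → posterior Inverse-Gamma(31/5, 3251/32)
obs 9: x=-5/2 → posterior Inverse-Gamma(67/10, 3507/32)
obs 10: x=1 → posterior Inverse-Gamma(36/5, 3511/32)

17555/1312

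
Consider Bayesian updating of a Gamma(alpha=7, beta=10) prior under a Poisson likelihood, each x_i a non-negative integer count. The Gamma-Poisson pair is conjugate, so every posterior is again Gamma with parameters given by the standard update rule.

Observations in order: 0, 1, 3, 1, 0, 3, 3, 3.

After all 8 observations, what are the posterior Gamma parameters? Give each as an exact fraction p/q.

obs 1: x=0 → posterior Gamma(7, 11)
obs 2: x=1 → posterior Gamma(8, 12)
obs 3: x=3 → posterior Gamma(11, 13)
obs 4: x=1 → posterior Gamma(12, 14)
obs 5: x=0 → posterior Gamma(12, 15)
obs 6: x=3 → posterior Gamma(15, 16)
obs 7: x=3 → posterior Gamma(18, 17)
obs 8: x=3 → posterior Gamma(21, 18)

alpha=21, beta=18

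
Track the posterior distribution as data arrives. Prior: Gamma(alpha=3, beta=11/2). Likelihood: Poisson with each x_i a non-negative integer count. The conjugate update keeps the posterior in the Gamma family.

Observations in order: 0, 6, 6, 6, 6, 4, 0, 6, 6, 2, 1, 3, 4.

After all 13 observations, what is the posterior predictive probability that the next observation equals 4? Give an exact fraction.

obs 1: x=0 → posterior Gamma(3, 13/2)
obs 2: x=6 → posterior Gamma(9, 15/2)
obs 3: x=6 → posterior Gamma(15, 17/2)
obs 4: x=6 → posterior Gamma(21, 19/2)
obs 5: x=6 → posterior Gamma(27, 21/2)
obs 6: x=4 → posterior Gamma(31, 23/2)
obs 7: x=0 → posterior Gamma(31, 25/2)
obs 8: x=6 → posterior Gamma(37, 27/2)
obs 9: x=6 → posterior Gamma(43, 29/2)
obs 10: x=2 → posterior Gamma(45, 31/2)
obs 11: x=1 → posterior Gamma(46, 33/2)
obs 12: x=3 → posterior Gamma(49, 35/2)
obs 13: x=4 → posterior Gamma(53, 37/2)

85031130473189328394443222452272054908279095349289079394557729949254582501765317129657120/545054702710207608326755909259778623695094722563102532689290390479009894823476164482987631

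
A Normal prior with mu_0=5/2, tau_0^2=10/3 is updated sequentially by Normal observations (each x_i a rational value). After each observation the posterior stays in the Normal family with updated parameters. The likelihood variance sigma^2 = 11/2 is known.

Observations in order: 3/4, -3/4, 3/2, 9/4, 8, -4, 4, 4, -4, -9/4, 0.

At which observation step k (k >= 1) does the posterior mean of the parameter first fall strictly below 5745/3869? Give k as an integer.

k = 2

obs 1: x=3/4 → posterior Normal(195/106, 110/53)
obs 2: x=-3/4 → posterior Normal(165/146, 110/73)
obs 3: x=3/2 → posterior Normal(75/62, 110/93)
obs 4: x=9/4 → posterior Normal(315/226, 110/113)
obs 5: x=8 → posterior Normal(635/266, 110/133)
obs 6: x=-4 → posterior Normal(475/306, 110/153)
obs 7: x=4 → posterior Normal(635/346, 110/173)
obs 8: x=4 → posterior Normal(795/386, 110/193)
obs 9: x=-4 → posterior Normal(635/426, 110/213)
obs 10: x=-9/4 → posterior Normal(545/466, 110/233)
obs 11: x=0 → posterior Normal(545/506, 10/23)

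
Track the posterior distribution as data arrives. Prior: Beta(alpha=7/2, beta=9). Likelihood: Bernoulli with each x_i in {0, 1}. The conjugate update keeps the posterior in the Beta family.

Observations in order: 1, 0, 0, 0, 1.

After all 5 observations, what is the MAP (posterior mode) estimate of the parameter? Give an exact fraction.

9/31

obs 1: x=1 → posterior Beta(9/2, 9)
obs 2: x=0 → posterior Beta(9/2, 10)
obs 3: x=0 → posterior Beta(9/2, 11)
obs 4: x=0 → posterior Beta(9/2, 12)
obs 5: x=1 → posterior Beta(11/2, 12)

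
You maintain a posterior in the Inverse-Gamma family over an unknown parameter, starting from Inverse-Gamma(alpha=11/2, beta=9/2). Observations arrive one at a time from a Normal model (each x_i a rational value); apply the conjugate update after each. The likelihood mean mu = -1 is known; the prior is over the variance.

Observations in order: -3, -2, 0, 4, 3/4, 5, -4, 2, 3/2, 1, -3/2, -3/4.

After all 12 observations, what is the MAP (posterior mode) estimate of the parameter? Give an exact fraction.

861/200

obs 1: x=-3 → posterior Inverse-Gamma(6, 13/2)
obs 2: x=-2 → posterior Inverse-Gamma(13/2, 7)
obs 3: x=0 → posterior Inverse-Gamma(7, 15/2)
obs 4: x=4 → posterior Inverse-Gamma(15/2, 20)
obs 5: x=3/4 → posterior Inverse-Gamma(8, 689/32)
obs 6: x=5 → posterior Inverse-Gamma(17/2, 1265/32)
obs 7: x=-4 → posterior Inverse-Gamma(9, 1409/32)
obs 8: x=2 → posterior Inverse-Gamma(19/2, 1553/32)
obs 9: x=3/2 → posterior Inverse-Gamma(10, 1653/32)
obs 10: x=1 → posterior Inverse-Gamma(21/2, 1717/32)
obs 11: x=-3/2 → posterior Inverse-Gamma(11, 1721/32)
obs 12: x=-3/4 → posterior Inverse-Gamma(23/2, 861/16)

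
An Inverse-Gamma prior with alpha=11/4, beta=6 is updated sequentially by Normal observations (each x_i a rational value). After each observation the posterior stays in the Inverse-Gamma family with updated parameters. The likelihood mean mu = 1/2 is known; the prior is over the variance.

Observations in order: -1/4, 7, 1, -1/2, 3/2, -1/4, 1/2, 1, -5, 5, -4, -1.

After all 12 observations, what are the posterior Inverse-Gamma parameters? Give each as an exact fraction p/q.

obs 1: x=-1/4 → posterior Inverse-Gamma(13/4, 201/32)
obs 2: x=7 → posterior Inverse-Gamma(15/4, 877/32)
obs 3: x=1 → posterior Inverse-Gamma(17/4, 881/32)
obs 4: x=-1/2 → posterior Inverse-Gamma(19/4, 897/32)
obs 5: x=3/2 → posterior Inverse-Gamma(21/4, 913/32)
obs 6: x=-1/4 → posterior Inverse-Gamma(23/4, 461/16)
obs 7: x=1/2 → posterior Inverse-Gamma(25/4, 461/16)
obs 8: x=1 → posterior Inverse-Gamma(27/4, 463/16)
obs 9: x=-5 → posterior Inverse-Gamma(29/4, 705/16)
obs 10: x=5 → posterior Inverse-Gamma(31/4, 867/16)
obs 11: x=-4 → posterior Inverse-Gamma(33/4, 1029/16)
obs 12: x=-1 → posterior Inverse-Gamma(35/4, 1047/16)

alpha=35/4, beta=1047/16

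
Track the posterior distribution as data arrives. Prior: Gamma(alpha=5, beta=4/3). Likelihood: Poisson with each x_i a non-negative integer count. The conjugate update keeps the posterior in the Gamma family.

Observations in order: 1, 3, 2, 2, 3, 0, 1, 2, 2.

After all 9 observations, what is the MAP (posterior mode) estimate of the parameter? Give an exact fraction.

obs 1: x=1 → posterior Gamma(6, 7/3)
obs 2: x=3 → posterior Gamma(9, 10/3)
obs 3: x=2 → posterior Gamma(11, 13/3)
obs 4: x=2 → posterior Gamma(13, 16/3)
obs 5: x=3 → posterior Gamma(16, 19/3)
obs 6: x=0 → posterior Gamma(16, 22/3)
obs 7: x=1 → posterior Gamma(17, 25/3)
obs 8: x=2 → posterior Gamma(19, 28/3)
obs 9: x=2 → posterior Gamma(21, 31/3)

60/31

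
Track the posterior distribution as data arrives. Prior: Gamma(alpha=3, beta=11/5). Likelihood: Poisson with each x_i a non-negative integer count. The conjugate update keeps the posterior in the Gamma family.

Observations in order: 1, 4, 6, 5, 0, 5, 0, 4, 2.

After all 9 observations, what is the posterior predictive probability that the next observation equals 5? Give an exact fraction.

24262490011973514987167317762676406080258360813353225420800000/306580286249339590556181770635869764259023245764469206004664101

obs 1: x=1 → posterior Gamma(4, 16/5)
obs 2: x=4 → posterior Gamma(8, 21/5)
obs 3: x=6 → posterior Gamma(14, 26/5)
obs 4: x=5 → posterior Gamma(19, 31/5)
obs 5: x=0 → posterior Gamma(19, 36/5)
obs 6: x=5 → posterior Gamma(24, 41/5)
obs 7: x=0 → posterior Gamma(24, 46/5)
obs 8: x=4 → posterior Gamma(28, 51/5)
obs 9: x=2 → posterior Gamma(30, 56/5)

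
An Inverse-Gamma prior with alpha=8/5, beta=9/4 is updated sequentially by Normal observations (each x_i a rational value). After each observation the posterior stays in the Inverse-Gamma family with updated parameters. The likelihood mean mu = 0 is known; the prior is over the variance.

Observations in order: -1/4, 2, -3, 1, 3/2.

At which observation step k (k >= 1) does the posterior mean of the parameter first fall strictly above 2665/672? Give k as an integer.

k = 3

obs 1: x=-1/4 → posterior Inverse-Gamma(21/10, 73/32)
obs 2: x=2 → posterior Inverse-Gamma(13/5, 137/32)
obs 3: x=-3 → posterior Inverse-Gamma(31/10, 281/32)
obs 4: x=1 → posterior Inverse-Gamma(18/5, 297/32)
obs 5: x=3/2 → posterior Inverse-Gamma(41/10, 333/32)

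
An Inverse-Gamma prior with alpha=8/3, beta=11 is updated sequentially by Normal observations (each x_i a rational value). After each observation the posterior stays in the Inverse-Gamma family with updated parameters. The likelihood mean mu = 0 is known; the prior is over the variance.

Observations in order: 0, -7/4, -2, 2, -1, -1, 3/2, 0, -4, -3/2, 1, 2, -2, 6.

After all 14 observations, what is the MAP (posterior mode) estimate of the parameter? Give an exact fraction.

4827/1024

obs 1: x=0 → posterior Inverse-Gamma(19/6, 11)
obs 2: x=-7/4 → posterior Inverse-Gamma(11/3, 401/32)
obs 3: x=-2 → posterior Inverse-Gamma(25/6, 465/32)
obs 4: x=2 → posterior Inverse-Gamma(14/3, 529/32)
obs 5: x=-1 → posterior Inverse-Gamma(31/6, 545/32)
obs 6: x=-1 → posterior Inverse-Gamma(17/3, 561/32)
obs 7: x=3/2 → posterior Inverse-Gamma(37/6, 597/32)
obs 8: x=0 → posterior Inverse-Gamma(20/3, 597/32)
obs 9: x=-4 → posterior Inverse-Gamma(43/6, 853/32)
obs 10: x=-3/2 → posterior Inverse-Gamma(23/3, 889/32)
obs 11: x=1 → posterior Inverse-Gamma(49/6, 905/32)
obs 12: x=2 → posterior Inverse-Gamma(26/3, 969/32)
obs 13: x=-2 → posterior Inverse-Gamma(55/6, 1033/32)
obs 14: x=6 → posterior Inverse-Gamma(29/3, 1609/32)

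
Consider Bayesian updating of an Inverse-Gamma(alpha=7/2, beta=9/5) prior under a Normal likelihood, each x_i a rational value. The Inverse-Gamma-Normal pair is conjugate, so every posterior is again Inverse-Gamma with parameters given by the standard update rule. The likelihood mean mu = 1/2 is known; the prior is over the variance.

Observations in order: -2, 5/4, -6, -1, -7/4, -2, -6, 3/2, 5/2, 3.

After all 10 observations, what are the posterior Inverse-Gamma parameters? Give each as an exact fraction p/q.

obs 1: x=-2 → posterior Inverse-Gamma(4, 197/40)
obs 2: x=5/4 → posterior Inverse-Gamma(9/2, 833/160)
obs 3: x=-6 → posterior Inverse-Gamma(5, 4213/160)
obs 4: x=-1 → posterior Inverse-Gamma(11/2, 4393/160)
obs 5: x=-7/4 → posterior Inverse-Gamma(6, 2399/80)
obs 6: x=-2 → posterior Inverse-Gamma(13/2, 2649/80)
obs 7: x=-6 → posterior Inverse-Gamma(7, 4339/80)
obs 8: x=3/2 → posterior Inverse-Gamma(15/2, 4379/80)
obs 9: x=5/2 → posterior Inverse-Gamma(8, 4539/80)
obs 10: x=3 → posterior Inverse-Gamma(17/2, 4789/80)

alpha=17/2, beta=4789/80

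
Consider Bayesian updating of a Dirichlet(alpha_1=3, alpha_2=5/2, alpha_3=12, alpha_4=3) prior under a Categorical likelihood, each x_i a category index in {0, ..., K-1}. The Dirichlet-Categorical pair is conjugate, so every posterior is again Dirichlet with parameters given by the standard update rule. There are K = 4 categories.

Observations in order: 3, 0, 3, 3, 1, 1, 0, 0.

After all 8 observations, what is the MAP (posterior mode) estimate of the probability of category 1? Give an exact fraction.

obs 1: x=3 → posterior Dirichlet(3, 5/2, 12, 4)
obs 2: x=0 → posterior Dirichlet(4, 5/2, 12, 4)
obs 3: x=3 → posterior Dirichlet(4, 5/2, 12, 5)
obs 4: x=3 → posterior Dirichlet(4, 5/2, 12, 6)
obs 5: x=1 → posterior Dirichlet(4, 7/2, 12, 6)
obs 6: x=1 → posterior Dirichlet(4, 9/2, 12, 6)
obs 7: x=0 → posterior Dirichlet(5, 9/2, 12, 6)
obs 8: x=0 → posterior Dirichlet(6, 9/2, 12, 6)

1/7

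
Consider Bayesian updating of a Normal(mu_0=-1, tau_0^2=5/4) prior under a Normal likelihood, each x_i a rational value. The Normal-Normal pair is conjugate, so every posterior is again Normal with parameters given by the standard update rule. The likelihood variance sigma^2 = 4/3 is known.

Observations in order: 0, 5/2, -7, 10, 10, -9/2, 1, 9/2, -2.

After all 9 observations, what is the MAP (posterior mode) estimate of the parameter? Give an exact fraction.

obs 1: x=0 → posterior Normal(-16/31, 20/31)
obs 2: x=5/2 → posterior Normal(43/92, 10/23)
obs 3: x=-7 → posterior Normal(-167/122, 20/61)
obs 4: x=10 → posterior Normal(7/8, 5/19)
obs 5: x=10 → posterior Normal(433/182, 20/91)
obs 6: x=-9/2 → posterior Normal(149/106, 10/53)
obs 7: x=1 → posterior Normal(164/121, 20/121)
obs 8: x=9/2 → posterior Normal(463/272, 5/34)
obs 9: x=-2 → posterior Normal(403/302, 20/151)

403/302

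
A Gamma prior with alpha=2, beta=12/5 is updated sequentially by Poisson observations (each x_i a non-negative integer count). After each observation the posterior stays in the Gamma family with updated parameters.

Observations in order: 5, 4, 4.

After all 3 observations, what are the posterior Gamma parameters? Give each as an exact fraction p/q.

obs 1: x=5 → posterior Gamma(7, 17/5)
obs 2: x=4 → posterior Gamma(11, 22/5)
obs 3: x=4 → posterior Gamma(15, 27/5)

alpha=15, beta=27/5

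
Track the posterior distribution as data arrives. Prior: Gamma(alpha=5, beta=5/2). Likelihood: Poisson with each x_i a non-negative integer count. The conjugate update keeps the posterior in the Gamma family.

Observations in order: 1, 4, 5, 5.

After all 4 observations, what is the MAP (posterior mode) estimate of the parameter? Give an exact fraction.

obs 1: x=1 → posterior Gamma(6, 7/2)
obs 2: x=4 → posterior Gamma(10, 9/2)
obs 3: x=5 → posterior Gamma(15, 11/2)
obs 4: x=5 → posterior Gamma(20, 13/2)

38/13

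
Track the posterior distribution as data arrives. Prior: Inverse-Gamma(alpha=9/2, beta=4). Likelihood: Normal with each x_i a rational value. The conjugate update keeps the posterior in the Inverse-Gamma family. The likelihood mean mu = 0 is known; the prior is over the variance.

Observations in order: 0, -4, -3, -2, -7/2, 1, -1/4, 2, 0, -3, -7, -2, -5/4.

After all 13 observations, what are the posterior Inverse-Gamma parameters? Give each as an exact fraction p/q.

alpha=11, beta=943/16

obs 1: x=0 → posterior Inverse-Gamma(5, 4)
obs 2: x=-4 → posterior Inverse-Gamma(11/2, 12)
obs 3: x=-3 → posterior Inverse-Gamma(6, 33/2)
obs 4: x=-2 → posterior Inverse-Gamma(13/2, 37/2)
obs 5: x=-7/2 → posterior Inverse-Gamma(7, 197/8)
obs 6: x=1 → posterior Inverse-Gamma(15/2, 201/8)
obs 7: x=-1/4 → posterior Inverse-Gamma(8, 805/32)
obs 8: x=2 → posterior Inverse-Gamma(17/2, 869/32)
obs 9: x=0 → posterior Inverse-Gamma(9, 869/32)
obs 10: x=-3 → posterior Inverse-Gamma(19/2, 1013/32)
obs 11: x=-7 → posterior Inverse-Gamma(10, 1797/32)
obs 12: x=-2 → posterior Inverse-Gamma(21/2, 1861/32)
obs 13: x=-5/4 → posterior Inverse-Gamma(11, 943/16)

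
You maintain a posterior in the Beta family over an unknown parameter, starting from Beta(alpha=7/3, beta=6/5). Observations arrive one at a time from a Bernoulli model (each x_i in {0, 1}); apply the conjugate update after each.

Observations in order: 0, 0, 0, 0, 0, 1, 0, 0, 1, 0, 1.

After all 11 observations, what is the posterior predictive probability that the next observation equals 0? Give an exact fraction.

obs 1: x=0 → posterior Beta(7/3, 11/5)
obs 2: x=0 → posterior Beta(7/3, 16/5)
obs 3: x=0 → posterior Beta(7/3, 21/5)
obs 4: x=0 → posterior Beta(7/3, 26/5)
obs 5: x=0 → posterior Beta(7/3, 31/5)
obs 6: x=1 → posterior Beta(10/3, 31/5)
obs 7: x=0 → posterior Beta(10/3, 36/5)
obs 8: x=0 → posterior Beta(10/3, 41/5)
obs 9: x=1 → posterior Beta(13/3, 41/5)
obs 10: x=0 → posterior Beta(13/3, 46/5)
obs 11: x=1 → posterior Beta(16/3, 46/5)

69/109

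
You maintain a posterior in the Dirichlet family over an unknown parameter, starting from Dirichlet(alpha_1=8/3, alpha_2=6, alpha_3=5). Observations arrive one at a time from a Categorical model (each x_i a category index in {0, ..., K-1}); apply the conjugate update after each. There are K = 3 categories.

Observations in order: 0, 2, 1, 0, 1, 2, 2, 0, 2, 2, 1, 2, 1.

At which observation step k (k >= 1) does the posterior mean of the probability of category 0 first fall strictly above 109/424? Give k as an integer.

obs 1: x=0 → posterior Dirichlet(11/3, 6, 5)
obs 2: x=2 → posterior Dirichlet(11/3, 6, 6)
obs 3: x=1 → posterior Dirichlet(11/3, 7, 6)
obs 4: x=0 → posterior Dirichlet(14/3, 7, 6)
obs 5: x=1 → posterior Dirichlet(14/3, 8, 6)
obs 6: x=2 → posterior Dirichlet(14/3, 8, 7)
obs 7: x=2 → posterior Dirichlet(14/3, 8, 8)
obs 8: x=0 → posterior Dirichlet(17/3, 8, 8)
obs 9: x=2 → posterior Dirichlet(17/3, 8, 9)
obs 10: x=2 → posterior Dirichlet(17/3, 8, 10)
obs 11: x=1 → posterior Dirichlet(17/3, 9, 10)
obs 12: x=2 → posterior Dirichlet(17/3, 9, 11)
obs 13: x=1 → posterior Dirichlet(17/3, 10, 11)

k = 4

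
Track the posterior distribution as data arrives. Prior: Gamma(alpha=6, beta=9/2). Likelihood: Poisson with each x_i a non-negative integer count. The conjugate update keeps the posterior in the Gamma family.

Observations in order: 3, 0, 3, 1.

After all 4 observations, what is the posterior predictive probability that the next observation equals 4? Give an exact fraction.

obs 1: x=3 → posterior Gamma(9, 11/2)
obs 2: x=0 → posterior Gamma(9, 13/2)
obs 3: x=3 → posterior Gamma(12, 15/2)
obs 4: x=1 → posterior Gamma(13, 17/2)

288421312318220885440/5480386857784802185939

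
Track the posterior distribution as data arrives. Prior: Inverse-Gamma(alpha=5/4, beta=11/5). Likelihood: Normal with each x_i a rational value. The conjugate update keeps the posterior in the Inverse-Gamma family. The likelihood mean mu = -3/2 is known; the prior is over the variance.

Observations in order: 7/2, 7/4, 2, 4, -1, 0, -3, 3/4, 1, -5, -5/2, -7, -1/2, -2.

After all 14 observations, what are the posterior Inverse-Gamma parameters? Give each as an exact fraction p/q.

alpha=33/4, beta=5731/80

obs 1: x=7/2 → posterior Inverse-Gamma(7/4, 147/10)
obs 2: x=7/4 → posterior Inverse-Gamma(9/4, 3197/160)
obs 3: x=2 → posterior Inverse-Gamma(11/4, 4177/160)
obs 4: x=4 → posterior Inverse-Gamma(13/4, 6597/160)
obs 5: x=-1 → posterior Inverse-Gamma(15/4, 6617/160)
obs 6: x=0 → posterior Inverse-Gamma(17/4, 6797/160)
obs 7: x=-3 → posterior Inverse-Gamma(19/4, 6977/160)
obs 8: x=3/4 → posterior Inverse-Gamma(21/4, 3691/80)
obs 9: x=1 → posterior Inverse-Gamma(23/4, 3941/80)
obs 10: x=-5 → posterior Inverse-Gamma(25/4, 4431/80)
obs 11: x=-5/2 → posterior Inverse-Gamma(27/4, 4471/80)
obs 12: x=-7 → posterior Inverse-Gamma(29/4, 5681/80)
obs 13: x=-1/2 → posterior Inverse-Gamma(31/4, 5721/80)
obs 14: x=-2 → posterior Inverse-Gamma(33/4, 5731/80)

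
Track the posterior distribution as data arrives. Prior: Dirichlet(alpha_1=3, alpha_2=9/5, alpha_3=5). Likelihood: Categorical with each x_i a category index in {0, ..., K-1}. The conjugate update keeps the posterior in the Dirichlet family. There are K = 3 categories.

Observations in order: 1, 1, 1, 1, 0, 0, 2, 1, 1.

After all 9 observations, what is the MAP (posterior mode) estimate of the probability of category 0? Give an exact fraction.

obs 1: x=1 → posterior Dirichlet(3, 14/5, 5)
obs 2: x=1 → posterior Dirichlet(3, 19/5, 5)
obs 3: x=1 → posterior Dirichlet(3, 24/5, 5)
obs 4: x=1 → posterior Dirichlet(3, 29/5, 5)
obs 5: x=0 → posterior Dirichlet(4, 29/5, 5)
obs 6: x=0 → posterior Dirichlet(5, 29/5, 5)
obs 7: x=2 → posterior Dirichlet(5, 29/5, 6)
obs 8: x=1 → posterior Dirichlet(5, 34/5, 6)
obs 9: x=1 → posterior Dirichlet(5, 39/5, 6)

20/79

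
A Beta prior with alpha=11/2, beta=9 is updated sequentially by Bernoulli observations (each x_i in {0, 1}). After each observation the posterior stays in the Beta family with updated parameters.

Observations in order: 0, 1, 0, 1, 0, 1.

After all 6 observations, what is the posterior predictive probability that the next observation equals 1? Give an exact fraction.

17/41

obs 1: x=0 → posterior Beta(11/2, 10)
obs 2: x=1 → posterior Beta(13/2, 10)
obs 3: x=0 → posterior Beta(13/2, 11)
obs 4: x=1 → posterior Beta(15/2, 11)
obs 5: x=0 → posterior Beta(15/2, 12)
obs 6: x=1 → posterior Beta(17/2, 12)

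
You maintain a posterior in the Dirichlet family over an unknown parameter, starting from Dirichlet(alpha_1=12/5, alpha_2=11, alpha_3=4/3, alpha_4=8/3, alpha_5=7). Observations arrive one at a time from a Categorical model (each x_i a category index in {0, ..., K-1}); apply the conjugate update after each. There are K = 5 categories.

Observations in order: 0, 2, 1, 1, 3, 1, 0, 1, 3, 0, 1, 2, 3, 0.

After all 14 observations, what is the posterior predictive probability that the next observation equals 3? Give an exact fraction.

85/576

obs 1: x=0 → posterior Dirichlet(17/5, 11, 4/3, 8/3, 7)
obs 2: x=2 → posterior Dirichlet(17/5, 11, 7/3, 8/3, 7)
obs 3: x=1 → posterior Dirichlet(17/5, 12, 7/3, 8/3, 7)
obs 4: x=1 → posterior Dirichlet(17/5, 13, 7/3, 8/3, 7)
obs 5: x=3 → posterior Dirichlet(17/5, 13, 7/3, 11/3, 7)
obs 6: x=1 → posterior Dirichlet(17/5, 14, 7/3, 11/3, 7)
obs 7: x=0 → posterior Dirichlet(22/5, 14, 7/3, 11/3, 7)
obs 8: x=1 → posterior Dirichlet(22/5, 15, 7/3, 11/3, 7)
obs 9: x=3 → posterior Dirichlet(22/5, 15, 7/3, 14/3, 7)
obs 10: x=0 → posterior Dirichlet(27/5, 15, 7/3, 14/3, 7)
obs 11: x=1 → posterior Dirichlet(27/5, 16, 7/3, 14/3, 7)
obs 12: x=2 → posterior Dirichlet(27/5, 16, 10/3, 14/3, 7)
obs 13: x=3 → posterior Dirichlet(27/5, 16, 10/3, 17/3, 7)
obs 14: x=0 → posterior Dirichlet(32/5, 16, 10/3, 17/3, 7)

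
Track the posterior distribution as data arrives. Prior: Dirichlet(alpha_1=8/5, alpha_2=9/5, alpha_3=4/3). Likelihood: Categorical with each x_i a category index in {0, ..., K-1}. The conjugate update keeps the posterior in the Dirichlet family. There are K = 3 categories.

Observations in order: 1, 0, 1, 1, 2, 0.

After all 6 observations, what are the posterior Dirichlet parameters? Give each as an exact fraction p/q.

alpha_1=18/5, alpha_2=24/5, alpha_3=7/3

obs 1: x=1 → posterior Dirichlet(8/5, 14/5, 4/3)
obs 2: x=0 → posterior Dirichlet(13/5, 14/5, 4/3)
obs 3: x=1 → posterior Dirichlet(13/5, 19/5, 4/3)
obs 4: x=1 → posterior Dirichlet(13/5, 24/5, 4/3)
obs 5: x=2 → posterior Dirichlet(13/5, 24/5, 7/3)
obs 6: x=0 → posterior Dirichlet(18/5, 24/5, 7/3)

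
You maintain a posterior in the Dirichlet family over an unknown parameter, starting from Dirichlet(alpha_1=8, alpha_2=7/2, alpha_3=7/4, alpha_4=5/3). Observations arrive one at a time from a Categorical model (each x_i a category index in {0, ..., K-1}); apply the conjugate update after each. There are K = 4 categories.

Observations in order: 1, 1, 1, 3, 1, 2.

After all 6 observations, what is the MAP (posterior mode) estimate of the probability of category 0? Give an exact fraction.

obs 1: x=1 → posterior Dirichlet(8, 9/2, 7/4, 5/3)
obs 2: x=1 → posterior Dirichlet(8, 11/2, 7/4, 5/3)
obs 3: x=1 → posterior Dirichlet(8, 13/2, 7/4, 5/3)
obs 4: x=3 → posterior Dirichlet(8, 13/2, 7/4, 8/3)
obs 5: x=1 → posterior Dirichlet(8, 15/2, 7/4, 8/3)
obs 6: x=2 → posterior Dirichlet(8, 15/2, 11/4, 8/3)

12/29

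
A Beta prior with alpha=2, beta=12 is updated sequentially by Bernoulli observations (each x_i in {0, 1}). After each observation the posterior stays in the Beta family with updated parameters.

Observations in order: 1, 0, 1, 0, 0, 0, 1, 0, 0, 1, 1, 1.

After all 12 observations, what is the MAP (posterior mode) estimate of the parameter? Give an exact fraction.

obs 1: x=1 → posterior Beta(3, 12)
obs 2: x=0 → posterior Beta(3, 13)
obs 3: x=1 → posterior Beta(4, 13)
obs 4: x=0 → posterior Beta(4, 14)
obs 5: x=0 → posterior Beta(4, 15)
obs 6: x=0 → posterior Beta(4, 16)
obs 7: x=1 → posterior Beta(5, 16)
obs 8: x=0 → posterior Beta(5, 17)
obs 9: x=0 → posterior Beta(5, 18)
obs 10: x=1 → posterior Beta(6, 18)
obs 11: x=1 → posterior Beta(7, 18)
obs 12: x=1 → posterior Beta(8, 18)

7/24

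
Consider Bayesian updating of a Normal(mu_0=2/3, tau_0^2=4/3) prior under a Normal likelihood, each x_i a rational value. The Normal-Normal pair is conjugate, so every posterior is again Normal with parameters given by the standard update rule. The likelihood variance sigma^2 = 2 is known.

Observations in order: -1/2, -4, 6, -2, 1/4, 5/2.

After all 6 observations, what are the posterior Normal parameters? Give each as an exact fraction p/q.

mu_0=13/30, tau_0^2=4/15

obs 1: x=-1/2 → posterior Normal(1/5, 4/5)
obs 2: x=-4 → posterior Normal(-1, 4/7)
obs 3: x=6 → posterior Normal(5/9, 4/9)
obs 4: x=-2 → posterior Normal(1/11, 4/11)
obs 5: x=1/4 → posterior Normal(3/26, 4/13)
obs 6: x=5/2 → posterior Normal(13/30, 4/15)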